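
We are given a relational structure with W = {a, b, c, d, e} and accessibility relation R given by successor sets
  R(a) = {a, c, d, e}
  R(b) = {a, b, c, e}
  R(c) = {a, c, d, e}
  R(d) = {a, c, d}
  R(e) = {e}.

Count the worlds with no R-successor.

R is serial; there are no such worlds.

0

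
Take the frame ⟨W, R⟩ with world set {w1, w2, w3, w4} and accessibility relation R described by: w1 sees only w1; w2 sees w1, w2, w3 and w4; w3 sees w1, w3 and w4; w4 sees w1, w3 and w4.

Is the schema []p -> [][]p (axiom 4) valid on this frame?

The schema 4 characterises exactly the transitive frames.
Transitive: yes — every two-step R-path is closed by a direct edge.

Yes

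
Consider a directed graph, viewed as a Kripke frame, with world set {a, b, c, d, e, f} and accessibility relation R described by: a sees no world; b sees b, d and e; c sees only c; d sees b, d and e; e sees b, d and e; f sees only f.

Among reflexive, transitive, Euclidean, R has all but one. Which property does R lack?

Reflexive: no — a is not related to itself.
Transitive: yes — every two-step R-path is closed by a direct edge.
Euclidean: yes — any two successors of a common world are R-related.
Only reflexive fails.

reflexive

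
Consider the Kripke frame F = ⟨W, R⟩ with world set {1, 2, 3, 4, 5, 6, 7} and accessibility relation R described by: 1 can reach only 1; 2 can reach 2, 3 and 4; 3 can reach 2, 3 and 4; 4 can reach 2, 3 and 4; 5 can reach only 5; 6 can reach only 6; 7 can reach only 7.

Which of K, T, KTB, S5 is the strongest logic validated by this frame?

Reflexive (axiom T): yes — every world is R-related to itself.
Symmetric (axiom B): yes — every pair in R has its reverse in R.
Euclidean (axiom 5): yes — any two successors of a common world are R-related.
So F validates K, T, KTB, S5. The strongest is S5.

S5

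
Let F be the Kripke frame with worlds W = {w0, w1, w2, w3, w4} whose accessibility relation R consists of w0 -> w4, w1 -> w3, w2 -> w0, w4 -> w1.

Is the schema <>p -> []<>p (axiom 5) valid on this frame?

The schema 5 characterises exactly the Euclidean frames.
Euclidean: no — w0 R w4 and w0 R w4, but not w4 R w4.

No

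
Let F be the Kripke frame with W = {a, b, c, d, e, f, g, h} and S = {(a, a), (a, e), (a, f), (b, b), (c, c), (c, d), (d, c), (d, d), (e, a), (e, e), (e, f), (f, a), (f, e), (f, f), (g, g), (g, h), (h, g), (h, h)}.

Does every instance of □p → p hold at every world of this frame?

Axiom T corresponds to the accessibility relation being reflexive.
Reflexive: yes — every world is S-related to itself.

Yes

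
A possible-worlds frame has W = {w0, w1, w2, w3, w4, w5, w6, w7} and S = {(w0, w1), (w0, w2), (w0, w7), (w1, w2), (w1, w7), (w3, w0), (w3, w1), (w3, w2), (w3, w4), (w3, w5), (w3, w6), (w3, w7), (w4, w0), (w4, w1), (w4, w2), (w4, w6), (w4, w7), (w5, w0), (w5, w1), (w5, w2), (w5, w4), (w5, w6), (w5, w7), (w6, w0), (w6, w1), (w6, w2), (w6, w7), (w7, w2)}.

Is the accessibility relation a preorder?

No

Reflexive: no — w0 is not related to itself.
Transitive: yes — every two-step S-path is closed by a direct edge.
So S is not a preorder.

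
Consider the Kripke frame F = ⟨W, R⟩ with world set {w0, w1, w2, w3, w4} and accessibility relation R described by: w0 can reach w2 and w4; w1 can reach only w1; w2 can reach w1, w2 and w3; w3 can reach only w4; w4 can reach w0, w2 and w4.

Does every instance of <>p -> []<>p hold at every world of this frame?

Axiom 5 corresponds to the accessibility relation being Euclidean.
Euclidean: no — w0 R w2 and w0 R w4, but not w2 R w4.

No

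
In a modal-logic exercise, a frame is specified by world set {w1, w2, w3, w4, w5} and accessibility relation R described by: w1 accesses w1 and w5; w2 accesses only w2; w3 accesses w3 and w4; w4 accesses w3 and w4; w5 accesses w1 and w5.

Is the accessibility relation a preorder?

Yes

Reflexive: yes — every world is R-related to itself.
Transitive: yes — every two-step R-path is closed by a direct edge.
So R is a preorder.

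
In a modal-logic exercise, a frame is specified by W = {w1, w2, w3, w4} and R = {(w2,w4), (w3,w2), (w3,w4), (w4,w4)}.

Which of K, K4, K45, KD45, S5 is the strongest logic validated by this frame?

Transitive (axiom 4): yes — every two-step R-path is closed by a direct edge.
Euclidean (axiom 5): no — w3 R w4 and w3 R w2, but not w4 R w2.
Serial (axiom D): no — w1 has no R-successor.
Reflexive (axiom T): no — w1 is not related to itself.
So F validates K, K4; K45 would additionally require R to be Euclidean. The strongest is K4.

K4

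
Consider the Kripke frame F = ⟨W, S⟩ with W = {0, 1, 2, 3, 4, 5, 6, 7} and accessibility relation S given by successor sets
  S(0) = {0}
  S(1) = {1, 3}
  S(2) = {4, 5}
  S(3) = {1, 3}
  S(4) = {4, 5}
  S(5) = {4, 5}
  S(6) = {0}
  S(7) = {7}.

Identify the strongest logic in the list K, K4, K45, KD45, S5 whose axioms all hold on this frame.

KD45

Transitive (axiom 4): yes — every two-step S-path is closed by a direct edge.
Euclidean (axiom 5): yes — any two successors of a common world are S-related.
Serial (axiom D): yes — every world has a successor (e.g. 0 S 0).
Reflexive (axiom T): no — 2 is not related to itself.
So F validates K, K4, K45, KD45; S5 would additionally require S to be reflexive. The strongest is KD45.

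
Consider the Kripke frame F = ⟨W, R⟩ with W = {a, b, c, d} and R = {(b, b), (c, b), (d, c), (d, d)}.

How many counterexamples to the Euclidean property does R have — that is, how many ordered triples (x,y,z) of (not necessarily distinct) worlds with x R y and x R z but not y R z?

2

Enumerating: (d,c,c), (d,c,d).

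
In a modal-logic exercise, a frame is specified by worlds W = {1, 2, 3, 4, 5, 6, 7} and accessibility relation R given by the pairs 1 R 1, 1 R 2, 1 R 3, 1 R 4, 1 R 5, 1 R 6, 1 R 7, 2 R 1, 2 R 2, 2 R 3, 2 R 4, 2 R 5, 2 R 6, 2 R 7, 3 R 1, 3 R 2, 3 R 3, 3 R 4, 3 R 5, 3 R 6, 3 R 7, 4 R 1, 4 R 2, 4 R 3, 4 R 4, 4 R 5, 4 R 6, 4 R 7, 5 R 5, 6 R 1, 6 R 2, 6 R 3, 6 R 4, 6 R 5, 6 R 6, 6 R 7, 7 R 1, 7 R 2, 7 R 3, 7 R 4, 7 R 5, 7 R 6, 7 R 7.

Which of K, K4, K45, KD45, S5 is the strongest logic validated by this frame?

Transitive (axiom 4): yes — every two-step R-path is closed by a direct edge.
Euclidean (axiom 5): no — 1 R 5 and 1 R 2, but not 5 R 2.
Serial (axiom D): yes — every world has a successor (e.g. 1 R 1).
Reflexive (axiom T): yes — every world is R-related to itself.
So F validates K, K4; K45 would additionally require R to be Euclidean. The strongest is K4.

K4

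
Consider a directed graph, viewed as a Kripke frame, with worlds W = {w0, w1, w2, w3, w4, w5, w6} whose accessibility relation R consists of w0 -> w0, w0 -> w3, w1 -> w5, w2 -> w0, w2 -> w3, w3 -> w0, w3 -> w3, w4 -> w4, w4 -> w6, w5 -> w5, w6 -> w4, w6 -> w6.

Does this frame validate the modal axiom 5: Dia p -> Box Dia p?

Yes

By correspondence theory, 5 is valid on a frame iff R is Euclidean.
Euclidean: yes — any two successors of a common world are R-related.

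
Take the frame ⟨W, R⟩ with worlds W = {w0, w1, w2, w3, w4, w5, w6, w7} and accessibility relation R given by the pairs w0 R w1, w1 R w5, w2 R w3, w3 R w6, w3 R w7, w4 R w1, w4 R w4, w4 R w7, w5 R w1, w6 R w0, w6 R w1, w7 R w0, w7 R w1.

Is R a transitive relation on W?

No

Transitive: no — w0 R w1 and w1 R w5, but not w0 R w5.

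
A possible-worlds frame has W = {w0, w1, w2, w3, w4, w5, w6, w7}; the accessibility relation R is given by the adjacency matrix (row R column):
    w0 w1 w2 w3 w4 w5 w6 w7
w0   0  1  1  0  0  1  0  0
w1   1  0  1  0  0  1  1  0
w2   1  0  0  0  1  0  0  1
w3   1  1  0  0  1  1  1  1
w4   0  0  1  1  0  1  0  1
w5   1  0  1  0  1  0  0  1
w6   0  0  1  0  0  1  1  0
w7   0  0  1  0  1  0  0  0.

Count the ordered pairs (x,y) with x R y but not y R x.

Enumerating: (w1,w2), (w1,w5), (w1,w6), (w3,w0), (w3,w1), (w3,w5), (w3,w6), (w3,w7), (w5,w2), (w5,w7), (w6,w2), (w6,w5).

12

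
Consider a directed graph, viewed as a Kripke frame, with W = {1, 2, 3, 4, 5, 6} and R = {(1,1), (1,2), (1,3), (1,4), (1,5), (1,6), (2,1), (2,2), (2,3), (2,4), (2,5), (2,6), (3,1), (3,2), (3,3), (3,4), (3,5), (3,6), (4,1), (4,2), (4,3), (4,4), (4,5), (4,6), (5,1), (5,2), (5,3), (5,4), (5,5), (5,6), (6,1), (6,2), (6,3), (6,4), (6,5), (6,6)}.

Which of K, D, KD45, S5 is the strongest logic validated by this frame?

S5

Serial (axiom D): yes — every world has a successor (e.g. 1 R 1).
Euclidean (axiom 5): yes — any two successors of a common world are R-related.
Transitive (axiom 4): yes — every two-step R-path is closed by a direct edge.
Reflexive (axiom T): yes — every world is R-related to itself.
So F validates K, D, KD45, S5. The strongest is S5.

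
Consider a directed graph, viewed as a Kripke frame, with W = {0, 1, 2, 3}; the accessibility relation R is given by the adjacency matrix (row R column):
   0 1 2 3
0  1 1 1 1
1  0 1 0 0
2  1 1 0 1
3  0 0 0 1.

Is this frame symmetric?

Symmetric: no — 0 R 1 but not 1 R 0.

No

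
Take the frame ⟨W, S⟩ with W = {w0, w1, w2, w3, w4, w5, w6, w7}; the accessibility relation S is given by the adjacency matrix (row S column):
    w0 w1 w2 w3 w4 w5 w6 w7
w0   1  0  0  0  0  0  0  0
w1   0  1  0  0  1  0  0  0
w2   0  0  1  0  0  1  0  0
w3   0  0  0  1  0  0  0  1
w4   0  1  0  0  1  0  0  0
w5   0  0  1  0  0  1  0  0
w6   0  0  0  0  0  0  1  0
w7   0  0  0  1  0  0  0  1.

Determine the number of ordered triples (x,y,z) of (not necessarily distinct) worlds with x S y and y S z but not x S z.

0

S is transitive; there are no such tuples.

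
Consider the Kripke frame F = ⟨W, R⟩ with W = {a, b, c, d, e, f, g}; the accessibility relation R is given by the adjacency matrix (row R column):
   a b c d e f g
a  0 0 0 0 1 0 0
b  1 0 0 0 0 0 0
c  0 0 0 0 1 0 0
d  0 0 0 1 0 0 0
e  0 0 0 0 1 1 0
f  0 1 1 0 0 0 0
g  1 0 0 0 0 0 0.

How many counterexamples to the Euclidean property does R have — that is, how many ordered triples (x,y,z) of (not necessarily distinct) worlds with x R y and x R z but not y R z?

Enumerating: (b,a,a), (e,f,e), (e,f,f), (f,b,b), (f,b,c), (f,c,b), (f,c,c), (g,a,a).

8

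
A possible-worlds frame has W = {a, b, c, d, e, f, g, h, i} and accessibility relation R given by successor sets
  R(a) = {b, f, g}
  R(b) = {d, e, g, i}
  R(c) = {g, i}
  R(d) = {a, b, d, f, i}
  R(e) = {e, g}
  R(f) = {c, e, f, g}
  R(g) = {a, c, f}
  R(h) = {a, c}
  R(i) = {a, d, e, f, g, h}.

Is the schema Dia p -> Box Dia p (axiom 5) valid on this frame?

No

The schema 5 characterises exactly the Euclidean frames.
Euclidean: no — a R b and a R f, but not b R f.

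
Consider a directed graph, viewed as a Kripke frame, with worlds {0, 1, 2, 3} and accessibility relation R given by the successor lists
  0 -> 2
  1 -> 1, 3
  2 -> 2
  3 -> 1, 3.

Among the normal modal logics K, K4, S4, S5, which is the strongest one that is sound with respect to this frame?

Transitive (axiom 4): yes — every two-step R-path is closed by a direct edge.
Reflexive (axiom T): no — 0 is not related to itself.
Euclidean (axiom 5): yes — any two successors of a common world are R-related.
So F validates K, K4; S4 would additionally require R to be reflexive. The strongest is K4.

K4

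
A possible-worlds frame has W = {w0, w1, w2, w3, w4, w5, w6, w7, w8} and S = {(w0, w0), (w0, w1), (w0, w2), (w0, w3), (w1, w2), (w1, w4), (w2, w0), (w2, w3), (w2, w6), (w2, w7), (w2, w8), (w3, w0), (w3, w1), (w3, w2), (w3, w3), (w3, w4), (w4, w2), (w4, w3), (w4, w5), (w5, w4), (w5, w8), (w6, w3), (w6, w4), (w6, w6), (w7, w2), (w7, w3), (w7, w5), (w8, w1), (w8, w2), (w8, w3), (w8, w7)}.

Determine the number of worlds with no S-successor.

S is serial; there are no such worlds.

0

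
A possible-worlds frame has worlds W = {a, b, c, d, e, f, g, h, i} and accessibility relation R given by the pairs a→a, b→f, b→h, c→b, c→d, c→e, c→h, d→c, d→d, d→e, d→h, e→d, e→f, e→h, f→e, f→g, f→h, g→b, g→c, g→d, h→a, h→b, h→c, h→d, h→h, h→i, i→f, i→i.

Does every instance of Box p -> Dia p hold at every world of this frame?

By correspondence theory, D is valid on a frame iff R is serial.
Serial: yes — every world has a successor (e.g. a R a).

Yes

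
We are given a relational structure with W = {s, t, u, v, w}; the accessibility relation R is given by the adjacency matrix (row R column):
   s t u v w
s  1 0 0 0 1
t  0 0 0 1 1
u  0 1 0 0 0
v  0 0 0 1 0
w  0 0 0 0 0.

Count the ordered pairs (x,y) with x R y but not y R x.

4

Enumerating: (s,w), (t,v), (t,w), (u,t).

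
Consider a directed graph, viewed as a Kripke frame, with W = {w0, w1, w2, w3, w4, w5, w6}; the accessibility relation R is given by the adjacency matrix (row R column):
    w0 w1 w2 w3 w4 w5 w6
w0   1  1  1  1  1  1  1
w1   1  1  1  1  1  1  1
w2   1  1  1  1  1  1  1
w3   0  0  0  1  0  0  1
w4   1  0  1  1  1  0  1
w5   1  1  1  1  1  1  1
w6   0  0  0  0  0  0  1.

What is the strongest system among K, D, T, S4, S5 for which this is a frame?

Serial (axiom D): yes — every world has a successor (e.g. w0 R w0).
Reflexive (axiom T): yes — every world is R-related to itself.
Transitive (axiom 4): no — w4 R w0 and w0 R w1, but not w4 R w1.
Euclidean (axiom 5): no — w0 R w3 and w0 R w1, but not w3 R w1.
So F validates K, D, T; S4 would additionally require R to be transitive. The strongest is T.

T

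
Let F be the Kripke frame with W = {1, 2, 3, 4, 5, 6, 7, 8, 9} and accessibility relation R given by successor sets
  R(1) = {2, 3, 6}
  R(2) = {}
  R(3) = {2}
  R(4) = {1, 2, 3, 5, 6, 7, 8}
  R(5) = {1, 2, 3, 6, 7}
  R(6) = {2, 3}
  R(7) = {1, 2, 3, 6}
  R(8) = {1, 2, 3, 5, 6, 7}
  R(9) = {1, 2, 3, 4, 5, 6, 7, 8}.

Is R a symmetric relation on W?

No

Symmetric: no — 1 R 2 but not 2 R 1.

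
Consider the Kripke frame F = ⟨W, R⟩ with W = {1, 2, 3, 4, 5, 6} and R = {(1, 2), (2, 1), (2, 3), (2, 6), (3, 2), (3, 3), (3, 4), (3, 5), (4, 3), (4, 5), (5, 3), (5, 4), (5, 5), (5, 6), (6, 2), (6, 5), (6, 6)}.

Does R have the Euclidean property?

No

Euclidean: no — 2 R 1 and 2 R 3, but not 1 R 3.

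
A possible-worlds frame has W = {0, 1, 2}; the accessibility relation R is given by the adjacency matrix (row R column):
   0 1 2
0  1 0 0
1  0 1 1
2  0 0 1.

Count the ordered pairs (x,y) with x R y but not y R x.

Enumerating: (1,2).

1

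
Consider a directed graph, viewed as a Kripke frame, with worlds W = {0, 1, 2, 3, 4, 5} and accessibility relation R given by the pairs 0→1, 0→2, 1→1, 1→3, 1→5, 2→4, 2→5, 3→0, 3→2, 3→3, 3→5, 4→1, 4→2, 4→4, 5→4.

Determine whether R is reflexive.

No

Reflexive: no — 0 is not related to itself.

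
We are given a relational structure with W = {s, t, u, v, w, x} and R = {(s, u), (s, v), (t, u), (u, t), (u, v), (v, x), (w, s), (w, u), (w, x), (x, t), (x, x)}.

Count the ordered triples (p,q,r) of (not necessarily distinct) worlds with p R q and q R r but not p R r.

12

Enumerating: (s,u,t), (s,v,x), (t,u,t), (t,u,v), (u,t,u), (u,v,x), (v,x,t), (w,s,v), (w,u,t), (w,u,v), (w,x,t), (x,t,u).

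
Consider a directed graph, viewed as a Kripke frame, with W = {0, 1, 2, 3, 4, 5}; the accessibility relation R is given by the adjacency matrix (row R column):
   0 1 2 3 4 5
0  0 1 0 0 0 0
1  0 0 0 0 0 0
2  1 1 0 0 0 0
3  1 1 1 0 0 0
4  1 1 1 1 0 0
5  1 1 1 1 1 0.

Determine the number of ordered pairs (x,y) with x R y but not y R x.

Enumerating: (0,1), (2,0), (2,1), (3,0), (3,1), (3,2), (4,0), (4,1), (4,2), (4,3), (5,0), (5,1), (5,2), (5,3), (5,4).

15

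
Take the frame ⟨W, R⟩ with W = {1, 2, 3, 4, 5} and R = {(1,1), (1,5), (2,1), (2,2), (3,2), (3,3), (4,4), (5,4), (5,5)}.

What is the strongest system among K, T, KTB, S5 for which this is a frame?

T

Reflexive (axiom T): yes — every world is R-related to itself.
Symmetric (axiom B): no — 1 R 5 but not 5 R 1.
Euclidean (axiom 5): no — 1 R 5 and 1 R 1, but not 5 R 1.
So F validates K, T; KTB would additionally require R to be symmetric. The strongest is T.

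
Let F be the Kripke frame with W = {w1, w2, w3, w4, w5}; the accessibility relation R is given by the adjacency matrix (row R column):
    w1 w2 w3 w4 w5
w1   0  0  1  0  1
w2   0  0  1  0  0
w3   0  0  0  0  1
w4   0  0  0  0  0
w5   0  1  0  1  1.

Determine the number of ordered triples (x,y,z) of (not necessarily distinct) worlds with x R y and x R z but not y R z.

Enumerating: (w1,w3,w3), (w1,w5,w3), (w2,w3,w3), (w5,w2,w2), (w5,w2,w4), (w5,w2,w5), (w5,w4,w2), (w5,w4,w4), (w5,w4,w5).

9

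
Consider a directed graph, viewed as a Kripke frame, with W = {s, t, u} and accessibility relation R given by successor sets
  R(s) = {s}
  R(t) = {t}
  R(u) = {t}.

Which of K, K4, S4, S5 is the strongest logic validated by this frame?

K4

Transitive (axiom 4): yes — every two-step R-path is closed by a direct edge.
Reflexive (axiom T): no — u is not related to itself.
Euclidean (axiom 5): yes — any two successors of a common world are R-related.
So F validates K, K4; S4 would additionally require R to be reflexive. The strongest is K4.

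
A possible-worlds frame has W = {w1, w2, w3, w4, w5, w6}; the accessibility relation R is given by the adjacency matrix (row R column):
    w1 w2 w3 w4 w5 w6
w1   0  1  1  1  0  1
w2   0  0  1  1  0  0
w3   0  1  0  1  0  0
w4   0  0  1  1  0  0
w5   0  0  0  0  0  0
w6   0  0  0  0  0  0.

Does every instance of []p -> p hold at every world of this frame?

No

The schema T characterises exactly the reflexive frames.
Reflexive: no — w1 is not related to itself.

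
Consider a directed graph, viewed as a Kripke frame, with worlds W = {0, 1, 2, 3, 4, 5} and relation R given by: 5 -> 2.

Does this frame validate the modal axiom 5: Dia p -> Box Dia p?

The schema 5 characterises exactly the Euclidean frames.
Euclidean: no — 5 R 2 and 5 R 2, but not 2 R 2.

No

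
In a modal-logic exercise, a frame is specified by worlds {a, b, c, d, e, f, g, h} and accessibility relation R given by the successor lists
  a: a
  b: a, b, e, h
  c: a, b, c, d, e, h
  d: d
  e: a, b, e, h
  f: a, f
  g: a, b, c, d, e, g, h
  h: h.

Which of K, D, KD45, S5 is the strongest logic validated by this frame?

D

Serial (axiom D): yes — every world has a successor (e.g. a R a).
Euclidean (axiom 5): no — b R a and b R e, but not a R e.
Transitive (axiom 4): yes — every two-step R-path is closed by a direct edge.
Reflexive (axiom T): yes — every world is R-related to itself.
So F validates K, D; KD45 would additionally require R to be Euclidean. The strongest is D.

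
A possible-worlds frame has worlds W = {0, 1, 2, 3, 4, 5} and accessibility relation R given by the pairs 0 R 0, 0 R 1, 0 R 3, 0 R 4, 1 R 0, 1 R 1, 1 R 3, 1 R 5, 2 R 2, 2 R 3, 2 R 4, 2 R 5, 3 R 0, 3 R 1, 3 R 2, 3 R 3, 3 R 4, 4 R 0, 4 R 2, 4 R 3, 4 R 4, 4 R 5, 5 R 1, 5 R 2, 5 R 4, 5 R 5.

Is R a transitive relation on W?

No

Transitive: no — 0 R 1 and 1 R 5, but not 0 R 5.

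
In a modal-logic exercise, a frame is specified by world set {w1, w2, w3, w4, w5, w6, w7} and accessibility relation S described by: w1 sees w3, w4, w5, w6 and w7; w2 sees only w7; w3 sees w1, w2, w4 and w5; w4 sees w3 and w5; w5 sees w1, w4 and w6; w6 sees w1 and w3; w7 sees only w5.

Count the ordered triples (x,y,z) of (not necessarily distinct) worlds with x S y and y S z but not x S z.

33

Enumerating: (w1,w3,w1), (w1,w3,w2), (w1,w5,w1), (w1,w6,w1), (w2,w7,w5), (w3,w1,w3), (w3,w1,w6), (w3,w1,w7), (w3,w2,w7), (w3,w4,w3), (w3,w5,w6), (w4,w3,w1), … and 21 more.
Total: 33.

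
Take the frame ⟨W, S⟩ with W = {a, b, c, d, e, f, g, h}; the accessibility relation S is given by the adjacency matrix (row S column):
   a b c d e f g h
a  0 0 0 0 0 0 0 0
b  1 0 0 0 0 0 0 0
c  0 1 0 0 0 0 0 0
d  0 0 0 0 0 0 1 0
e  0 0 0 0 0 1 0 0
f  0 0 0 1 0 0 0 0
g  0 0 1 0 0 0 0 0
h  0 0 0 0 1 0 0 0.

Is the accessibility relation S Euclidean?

Euclidean: no — b S a and b S a, but not a S a.

No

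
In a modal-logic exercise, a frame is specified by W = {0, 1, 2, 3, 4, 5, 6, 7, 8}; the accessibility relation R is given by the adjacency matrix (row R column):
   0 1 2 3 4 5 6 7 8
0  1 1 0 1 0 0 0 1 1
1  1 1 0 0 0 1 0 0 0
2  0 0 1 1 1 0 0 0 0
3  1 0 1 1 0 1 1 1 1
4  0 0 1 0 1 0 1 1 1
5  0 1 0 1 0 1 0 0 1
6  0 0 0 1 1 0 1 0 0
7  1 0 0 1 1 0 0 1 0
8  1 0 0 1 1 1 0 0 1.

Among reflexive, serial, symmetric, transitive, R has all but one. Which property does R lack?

Reflexive: yes — every world is R-related to itself.
Serial: yes — every world has a successor (e.g. 0 R 0).
Symmetric: yes — every pair in R has its reverse in R.
Transitive: no — 0 R 1 and 1 R 5, but not 0 R 5.
Only transitive fails.

transitive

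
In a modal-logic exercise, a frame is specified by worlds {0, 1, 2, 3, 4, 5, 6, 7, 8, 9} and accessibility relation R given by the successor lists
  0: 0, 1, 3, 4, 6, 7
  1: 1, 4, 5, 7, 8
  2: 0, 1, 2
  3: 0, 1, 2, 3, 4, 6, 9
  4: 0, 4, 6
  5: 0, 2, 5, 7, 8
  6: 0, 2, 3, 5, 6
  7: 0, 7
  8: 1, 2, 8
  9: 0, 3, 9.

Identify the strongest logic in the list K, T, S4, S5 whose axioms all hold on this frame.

T

Reflexive (axiom T): yes — every world is R-related to itself.
Transitive (axiom 4): no — 0 R 1 and 1 R 5, but not 0 R 5.
Euclidean (axiom 5): no — 0 R 1 and 0 R 3, but not 1 R 3.
So F validates K, T; S4 would additionally require R to be transitive. The strongest is T.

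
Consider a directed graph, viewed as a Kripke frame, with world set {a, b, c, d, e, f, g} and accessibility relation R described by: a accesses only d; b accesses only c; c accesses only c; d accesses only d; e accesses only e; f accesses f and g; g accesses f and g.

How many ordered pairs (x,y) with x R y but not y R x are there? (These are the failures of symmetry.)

Enumerating: (a,d), (b,c).

2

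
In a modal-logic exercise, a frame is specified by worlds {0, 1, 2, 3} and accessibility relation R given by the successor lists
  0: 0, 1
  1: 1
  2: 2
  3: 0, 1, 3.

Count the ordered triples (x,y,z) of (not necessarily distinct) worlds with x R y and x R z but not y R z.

4

Enumerating: (0,1,0), (3,0,3), (3,1,0), (3,1,3).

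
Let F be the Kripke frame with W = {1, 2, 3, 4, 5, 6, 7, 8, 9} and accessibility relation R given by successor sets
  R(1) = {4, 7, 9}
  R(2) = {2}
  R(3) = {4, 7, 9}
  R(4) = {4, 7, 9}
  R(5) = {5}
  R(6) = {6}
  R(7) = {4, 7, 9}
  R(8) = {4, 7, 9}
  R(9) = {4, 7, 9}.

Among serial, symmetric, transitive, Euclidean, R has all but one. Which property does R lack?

symmetric

Serial: yes — every world has a successor (e.g. 1 R 4).
Symmetric: no — 1 R 4 but not 4 R 1.
Transitive: yes — every two-step R-path is closed by a direct edge.
Euclidean: yes — any two successors of a common world are R-related.
Only symmetric fails.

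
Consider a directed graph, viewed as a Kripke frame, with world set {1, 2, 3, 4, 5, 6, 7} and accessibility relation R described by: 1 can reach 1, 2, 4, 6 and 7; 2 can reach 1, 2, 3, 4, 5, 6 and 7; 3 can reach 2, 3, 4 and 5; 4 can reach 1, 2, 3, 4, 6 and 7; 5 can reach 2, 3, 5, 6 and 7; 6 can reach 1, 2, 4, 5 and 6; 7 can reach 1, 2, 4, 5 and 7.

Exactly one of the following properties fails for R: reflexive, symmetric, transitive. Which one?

Reflexive: yes — every world is R-related to itself.
Symmetric: yes — every pair in R has its reverse in R.
Transitive: no — 1 R 2 and 2 R 3, but not 1 R 3.
Only transitive fails.

transitive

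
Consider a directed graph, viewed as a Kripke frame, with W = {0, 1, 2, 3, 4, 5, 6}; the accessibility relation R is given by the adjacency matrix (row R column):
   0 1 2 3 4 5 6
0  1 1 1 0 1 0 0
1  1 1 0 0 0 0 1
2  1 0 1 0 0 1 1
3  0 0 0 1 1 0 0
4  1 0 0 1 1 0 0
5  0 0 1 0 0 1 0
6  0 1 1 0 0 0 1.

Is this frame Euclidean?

No

Euclidean: no — 0 R 1 and 0 R 2, but not 1 R 2.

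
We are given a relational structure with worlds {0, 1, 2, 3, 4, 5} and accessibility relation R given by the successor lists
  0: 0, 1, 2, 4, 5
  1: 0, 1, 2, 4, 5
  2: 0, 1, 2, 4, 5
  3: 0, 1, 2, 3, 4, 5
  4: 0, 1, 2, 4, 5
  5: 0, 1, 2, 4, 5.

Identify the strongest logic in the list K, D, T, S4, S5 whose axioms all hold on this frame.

Serial (axiom D): yes — every world has a successor (e.g. 0 R 0).
Reflexive (axiom T): yes — every world is R-related to itself.
Transitive (axiom 4): yes — every two-step R-path is closed by a direct edge.
Euclidean (axiom 5): no — 3 R 0 and 3 R 3, but not 0 R 3.
So F validates K, D, T, S4; S5 would additionally require R to be Euclidean. The strongest is S4.

S4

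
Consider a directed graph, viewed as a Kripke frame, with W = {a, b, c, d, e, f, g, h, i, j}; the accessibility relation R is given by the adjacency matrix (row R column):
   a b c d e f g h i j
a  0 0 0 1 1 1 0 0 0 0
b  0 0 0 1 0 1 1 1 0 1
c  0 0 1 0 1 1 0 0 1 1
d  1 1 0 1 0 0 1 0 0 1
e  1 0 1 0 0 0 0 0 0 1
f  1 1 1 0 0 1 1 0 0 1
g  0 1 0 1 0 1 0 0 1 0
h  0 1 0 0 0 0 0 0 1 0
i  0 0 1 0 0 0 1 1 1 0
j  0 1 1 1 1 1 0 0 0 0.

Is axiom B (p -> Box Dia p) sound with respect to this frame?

The schema B characterises exactly the symmetric frames.
Symmetric: yes — every pair in R has its reverse in R.

Yes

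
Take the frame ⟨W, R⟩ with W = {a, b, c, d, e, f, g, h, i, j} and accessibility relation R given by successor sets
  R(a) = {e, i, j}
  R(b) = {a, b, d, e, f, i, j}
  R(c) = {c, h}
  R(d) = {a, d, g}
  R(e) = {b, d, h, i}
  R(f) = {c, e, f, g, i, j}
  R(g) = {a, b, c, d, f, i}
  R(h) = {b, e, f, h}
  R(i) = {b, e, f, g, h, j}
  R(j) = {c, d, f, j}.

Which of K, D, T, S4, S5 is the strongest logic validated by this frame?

Serial (axiom D): yes — every world has a successor (e.g. a R e).
Reflexive (axiom T): no — a is not related to itself.
Transitive (axiom 4): no — a R e and e R b, but not a R b.
Euclidean (axiom 5): no — a R e and a R j, but not e R j.
So F validates K, D; T would additionally require R to be reflexive. The strongest is D.

D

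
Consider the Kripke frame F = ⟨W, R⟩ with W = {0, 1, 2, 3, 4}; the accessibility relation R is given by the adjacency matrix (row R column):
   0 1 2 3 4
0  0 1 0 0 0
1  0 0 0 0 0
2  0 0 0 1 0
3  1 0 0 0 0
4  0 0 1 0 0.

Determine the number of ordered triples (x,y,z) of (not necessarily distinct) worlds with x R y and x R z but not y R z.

4

Enumerating: (0,1,1), (2,3,3), (3,0,0), (4,2,2).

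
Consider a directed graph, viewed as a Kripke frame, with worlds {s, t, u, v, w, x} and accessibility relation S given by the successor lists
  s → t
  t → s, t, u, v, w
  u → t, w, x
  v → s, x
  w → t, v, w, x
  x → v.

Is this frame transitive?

Transitive: no — s S t and t S u, but not s S u.

No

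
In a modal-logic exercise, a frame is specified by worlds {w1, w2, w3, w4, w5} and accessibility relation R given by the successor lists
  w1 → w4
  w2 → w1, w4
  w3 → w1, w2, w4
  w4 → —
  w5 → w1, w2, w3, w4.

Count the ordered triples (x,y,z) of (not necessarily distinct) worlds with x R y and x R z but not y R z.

Enumerating: (w1,w4,w4), (w2,w1,w1), (w2,w4,w1), (w2,w4,w4), (w3,w1,w1), (w3,w1,w2), (w3,w2,w2), (w3,w4,w1), (w3,w4,w2), (w3,w4,w4), (w5,w1,w1), (w5,w1,w2), … and 8 more.
Total: 20.

20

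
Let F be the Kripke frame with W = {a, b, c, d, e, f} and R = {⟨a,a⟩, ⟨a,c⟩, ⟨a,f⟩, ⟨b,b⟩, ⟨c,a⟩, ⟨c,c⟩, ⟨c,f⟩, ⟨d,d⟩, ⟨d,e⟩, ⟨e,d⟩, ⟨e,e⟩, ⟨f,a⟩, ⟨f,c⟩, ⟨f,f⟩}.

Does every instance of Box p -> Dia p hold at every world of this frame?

Yes

Axiom D corresponds to the accessibility relation being serial.
Serial: yes — every world has a successor (e.g. a R a).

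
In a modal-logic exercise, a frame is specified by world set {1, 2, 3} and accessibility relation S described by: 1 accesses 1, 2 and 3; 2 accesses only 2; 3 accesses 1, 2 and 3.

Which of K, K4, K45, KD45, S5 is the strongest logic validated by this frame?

K4

Transitive (axiom 4): yes — every two-step S-path is closed by a direct edge.
Euclidean (axiom 5): no — 1 S 2 and 1 S 3, but not 2 S 3.
Serial (axiom D): yes — every world has a successor (e.g. 1 S 1).
Reflexive (axiom T): yes — every world is S-related to itself.
So F validates K, K4; K45 would additionally require S to be Euclidean. The strongest is K4.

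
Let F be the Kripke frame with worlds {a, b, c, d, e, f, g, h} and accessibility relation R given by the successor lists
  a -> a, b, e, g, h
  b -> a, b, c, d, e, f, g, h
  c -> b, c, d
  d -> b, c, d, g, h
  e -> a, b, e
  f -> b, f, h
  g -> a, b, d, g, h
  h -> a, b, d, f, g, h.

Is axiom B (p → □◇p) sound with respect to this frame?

Yes

By correspondence theory, B is valid on a frame iff R is symmetric.
Symmetric: yes — every pair in R has its reverse in R.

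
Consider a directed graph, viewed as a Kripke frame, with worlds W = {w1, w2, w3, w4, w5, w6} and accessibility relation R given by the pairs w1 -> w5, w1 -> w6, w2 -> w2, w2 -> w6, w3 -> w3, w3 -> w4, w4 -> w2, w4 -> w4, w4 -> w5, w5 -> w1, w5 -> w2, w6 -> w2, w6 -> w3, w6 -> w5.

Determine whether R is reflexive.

Reflexive: no — w1 is not related to itself.

No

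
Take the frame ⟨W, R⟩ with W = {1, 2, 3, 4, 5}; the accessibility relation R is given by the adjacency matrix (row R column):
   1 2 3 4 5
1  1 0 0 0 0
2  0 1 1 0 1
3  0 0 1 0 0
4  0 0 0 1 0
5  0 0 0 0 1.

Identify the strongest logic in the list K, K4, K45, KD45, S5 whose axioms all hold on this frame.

Transitive (axiom 4): yes — every two-step R-path is closed by a direct edge.
Euclidean (axiom 5): no — 2 R 3 and 2 R 5, but not 3 R 5.
Serial (axiom D): yes — every world has a successor (e.g. 1 R 1).
Reflexive (axiom T): yes — every world is R-related to itself.
So F validates K, K4; K45 would additionally require R to be Euclidean. The strongest is K4.

K4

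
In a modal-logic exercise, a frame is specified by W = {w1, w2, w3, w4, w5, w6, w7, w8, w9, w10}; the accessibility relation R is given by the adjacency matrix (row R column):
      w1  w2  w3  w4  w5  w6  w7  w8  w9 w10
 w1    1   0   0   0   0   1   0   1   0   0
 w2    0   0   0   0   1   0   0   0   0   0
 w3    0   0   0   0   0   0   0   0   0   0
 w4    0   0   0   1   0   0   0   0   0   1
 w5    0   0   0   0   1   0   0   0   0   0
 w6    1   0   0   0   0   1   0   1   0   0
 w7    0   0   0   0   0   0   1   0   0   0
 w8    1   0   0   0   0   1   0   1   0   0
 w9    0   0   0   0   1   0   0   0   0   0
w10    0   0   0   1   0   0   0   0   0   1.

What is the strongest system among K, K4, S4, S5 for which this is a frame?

Transitive (axiom 4): yes — every two-step R-path is closed by a direct edge.
Reflexive (axiom T): no — w2 is not related to itself.
Euclidean (axiom 5): yes — any two successors of a common world are R-related.
So F validates K, K4; S4 would additionally require R to be reflexive. The strongest is K4.

K4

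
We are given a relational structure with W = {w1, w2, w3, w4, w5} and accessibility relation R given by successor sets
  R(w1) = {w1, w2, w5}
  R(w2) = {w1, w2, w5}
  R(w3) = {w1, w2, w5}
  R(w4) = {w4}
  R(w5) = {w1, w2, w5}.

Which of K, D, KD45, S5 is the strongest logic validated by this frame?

KD45

Serial (axiom D): yes — every world has a successor (e.g. w1 R w1).
Euclidean (axiom 5): yes — any two successors of a common world are R-related.
Transitive (axiom 4): yes — every two-step R-path is closed by a direct edge.
Reflexive (axiom T): no — w3 is not related to itself.
So F validates K, D, KD45; S5 would additionally require R to be reflexive. The strongest is KD45.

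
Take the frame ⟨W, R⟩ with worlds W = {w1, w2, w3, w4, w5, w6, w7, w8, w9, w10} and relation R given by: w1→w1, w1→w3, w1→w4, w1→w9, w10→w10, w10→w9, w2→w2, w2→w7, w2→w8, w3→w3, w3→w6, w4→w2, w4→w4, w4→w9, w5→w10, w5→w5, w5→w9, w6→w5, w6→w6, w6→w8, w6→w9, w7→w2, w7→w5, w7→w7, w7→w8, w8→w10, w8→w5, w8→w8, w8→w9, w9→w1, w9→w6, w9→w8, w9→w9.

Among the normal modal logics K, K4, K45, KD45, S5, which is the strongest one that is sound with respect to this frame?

Transitive (axiom 4): no — w1 R w3 and w3 R w6, but not w1 R w6.
Euclidean (axiom 5): no — w1 R w3 and w1 R w4, but not w3 R w4.
Serial (axiom D): yes — every world has a successor (e.g. w1 R w1).
Reflexive (axiom T): yes — every world is R-related to itself.
So F validates K; K4 would additionally require R to be transitive. The strongest is K.

K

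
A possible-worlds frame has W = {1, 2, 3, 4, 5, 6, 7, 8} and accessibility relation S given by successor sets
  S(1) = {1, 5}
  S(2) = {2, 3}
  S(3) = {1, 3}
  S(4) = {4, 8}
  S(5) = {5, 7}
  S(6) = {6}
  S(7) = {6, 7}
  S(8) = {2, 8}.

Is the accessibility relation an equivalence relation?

No

Reflexive: yes — every world is S-related to itself.
Symmetric: no — 1 S 5 but not 5 S 1.
Transitive: no — 1 S 5 and 5 S 7, but not 1 S 7.
So S is not an equivalence relation.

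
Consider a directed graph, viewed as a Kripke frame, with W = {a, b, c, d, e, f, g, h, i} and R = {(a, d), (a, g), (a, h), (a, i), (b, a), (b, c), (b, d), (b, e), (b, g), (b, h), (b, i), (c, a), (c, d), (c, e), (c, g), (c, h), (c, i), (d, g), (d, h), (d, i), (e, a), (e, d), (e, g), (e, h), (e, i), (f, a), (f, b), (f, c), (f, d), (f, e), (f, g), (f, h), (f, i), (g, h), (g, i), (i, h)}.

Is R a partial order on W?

No

Reflexive: no — a is not related to itself.
Transitive: yes — every two-step R-path is closed by a direct edge.
Antisymmetric: yes — no distinct pair is related both ways.
So R is not a partial order.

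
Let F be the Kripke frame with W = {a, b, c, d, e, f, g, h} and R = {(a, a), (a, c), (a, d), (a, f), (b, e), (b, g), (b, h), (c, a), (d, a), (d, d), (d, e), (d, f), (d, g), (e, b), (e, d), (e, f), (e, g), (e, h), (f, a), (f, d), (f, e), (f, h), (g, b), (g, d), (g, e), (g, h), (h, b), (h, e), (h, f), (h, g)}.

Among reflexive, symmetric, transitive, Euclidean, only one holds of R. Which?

Reflexive: no — b is not related to itself.
Symmetric: yes — every pair in R has its reverse in R.
Transitive: no — a R d and d R e, but not a R e.
Euclidean: no — a R c and a R d, but not c R d.
Only symmetric holds.

symmetric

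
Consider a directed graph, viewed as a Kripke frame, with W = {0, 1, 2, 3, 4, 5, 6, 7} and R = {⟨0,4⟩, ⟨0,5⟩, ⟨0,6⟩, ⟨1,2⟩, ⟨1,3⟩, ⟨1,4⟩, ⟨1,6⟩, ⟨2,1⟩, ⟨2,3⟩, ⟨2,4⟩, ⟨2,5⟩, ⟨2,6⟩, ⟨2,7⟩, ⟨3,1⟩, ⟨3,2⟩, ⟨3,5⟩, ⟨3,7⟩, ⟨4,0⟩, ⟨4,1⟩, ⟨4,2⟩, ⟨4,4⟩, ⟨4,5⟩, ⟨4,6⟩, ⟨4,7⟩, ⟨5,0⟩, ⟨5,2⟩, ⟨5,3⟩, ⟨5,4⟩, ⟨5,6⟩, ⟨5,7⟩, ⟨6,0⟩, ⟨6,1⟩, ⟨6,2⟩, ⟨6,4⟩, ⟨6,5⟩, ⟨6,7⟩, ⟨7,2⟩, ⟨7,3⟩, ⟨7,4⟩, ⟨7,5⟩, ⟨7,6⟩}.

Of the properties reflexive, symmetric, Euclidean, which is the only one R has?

symmetric

Reflexive: no — 0 is not related to itself.
Symmetric: yes — every pair in R has its reverse in R.
Euclidean: no — 1 R 3 and 1 R 4, but not 3 R 4.
Only symmetric holds.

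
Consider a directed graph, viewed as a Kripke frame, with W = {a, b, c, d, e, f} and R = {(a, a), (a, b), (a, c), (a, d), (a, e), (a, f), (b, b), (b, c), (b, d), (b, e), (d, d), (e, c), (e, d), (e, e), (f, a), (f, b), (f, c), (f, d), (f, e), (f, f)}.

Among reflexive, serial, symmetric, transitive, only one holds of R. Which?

transitive

Reflexive: no — c is not related to itself.
Serial: no — c has no R-successor.
Symmetric: no — a R b but not b R a.
Transitive: yes — every two-step R-path is closed by a direct edge.
Only transitive holds.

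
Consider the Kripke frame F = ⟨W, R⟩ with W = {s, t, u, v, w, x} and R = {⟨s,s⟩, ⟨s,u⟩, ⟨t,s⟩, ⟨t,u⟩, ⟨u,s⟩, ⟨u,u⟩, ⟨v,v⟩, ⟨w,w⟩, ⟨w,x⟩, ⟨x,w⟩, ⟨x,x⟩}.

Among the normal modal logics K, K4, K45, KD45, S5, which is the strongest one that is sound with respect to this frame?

KD45

Transitive (axiom 4): yes — every two-step R-path is closed by a direct edge.
Euclidean (axiom 5): yes — any two successors of a common world are R-related.
Serial (axiom D): yes — every world has a successor (e.g. s R s).
Reflexive (axiom T): no — t is not related to itself.
So F validates K, K4, K45, KD45; S5 would additionally require R to be reflexive. The strongest is KD45.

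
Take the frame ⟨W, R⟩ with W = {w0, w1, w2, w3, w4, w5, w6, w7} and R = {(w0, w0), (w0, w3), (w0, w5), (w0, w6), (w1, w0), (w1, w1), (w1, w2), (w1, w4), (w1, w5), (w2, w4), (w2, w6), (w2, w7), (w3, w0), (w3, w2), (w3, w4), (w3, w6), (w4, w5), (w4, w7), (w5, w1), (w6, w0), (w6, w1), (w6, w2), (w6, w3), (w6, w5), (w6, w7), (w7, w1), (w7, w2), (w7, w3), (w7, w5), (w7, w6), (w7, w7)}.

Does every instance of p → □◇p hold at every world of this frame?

Axiom B corresponds to the accessibility relation being symmetric.
Symmetric: no — w0 R w5 but not w5 R w0.

No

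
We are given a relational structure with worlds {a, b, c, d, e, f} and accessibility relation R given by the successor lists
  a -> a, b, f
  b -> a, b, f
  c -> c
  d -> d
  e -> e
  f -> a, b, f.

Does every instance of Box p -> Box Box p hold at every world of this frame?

Yes

Axiom 4 corresponds to the accessibility relation being transitive.
Transitive: yes — every two-step R-path is closed by a direct edge.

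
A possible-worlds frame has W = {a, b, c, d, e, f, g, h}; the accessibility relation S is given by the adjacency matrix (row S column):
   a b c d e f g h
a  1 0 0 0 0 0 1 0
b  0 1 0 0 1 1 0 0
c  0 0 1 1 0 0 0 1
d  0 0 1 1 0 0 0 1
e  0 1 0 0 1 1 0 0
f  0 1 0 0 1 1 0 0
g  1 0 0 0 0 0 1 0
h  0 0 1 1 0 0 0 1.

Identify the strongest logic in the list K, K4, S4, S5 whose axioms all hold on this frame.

Transitive (axiom 4): yes — every two-step S-path is closed by a direct edge.
Reflexive (axiom T): yes — every world is S-related to itself.
Euclidean (axiom 5): yes — any two successors of a common world are S-related.
So F validates K, K4, S4, S5. The strongest is S5.

S5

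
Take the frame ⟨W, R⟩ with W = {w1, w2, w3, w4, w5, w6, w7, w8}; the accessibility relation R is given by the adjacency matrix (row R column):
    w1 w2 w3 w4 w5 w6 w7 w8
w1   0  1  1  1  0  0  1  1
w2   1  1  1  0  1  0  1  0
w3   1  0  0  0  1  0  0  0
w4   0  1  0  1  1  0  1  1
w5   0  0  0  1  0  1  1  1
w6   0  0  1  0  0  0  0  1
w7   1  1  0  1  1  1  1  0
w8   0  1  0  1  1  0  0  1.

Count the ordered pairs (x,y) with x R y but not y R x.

Enumerating: (w1,w4), (w1,w8), (w2,w3), (w2,w5), (w3,w5), (w4,w2), (w5,w6), (w6,w3), (w6,w8), (w7,w6), (w8,w2).

11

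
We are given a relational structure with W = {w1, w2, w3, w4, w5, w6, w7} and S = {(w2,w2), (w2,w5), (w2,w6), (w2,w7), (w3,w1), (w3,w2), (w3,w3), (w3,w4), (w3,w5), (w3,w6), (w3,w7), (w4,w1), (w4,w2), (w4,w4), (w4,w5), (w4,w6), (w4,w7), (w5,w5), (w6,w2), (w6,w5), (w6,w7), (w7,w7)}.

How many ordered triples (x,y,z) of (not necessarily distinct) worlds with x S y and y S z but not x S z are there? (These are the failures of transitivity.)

Enumerating: (w6,w2,w6).

1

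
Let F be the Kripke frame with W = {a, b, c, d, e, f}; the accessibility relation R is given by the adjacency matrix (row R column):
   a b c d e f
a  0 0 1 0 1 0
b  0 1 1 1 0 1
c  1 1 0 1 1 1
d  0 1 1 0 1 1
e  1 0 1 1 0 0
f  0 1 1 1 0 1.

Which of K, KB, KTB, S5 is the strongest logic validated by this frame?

KB

Symmetric (axiom B): yes — every pair in R has its reverse in R.
Reflexive (axiom T): no — a is not related to itself.
Euclidean (axiom 5): no — c R a and c R b, but not a R b.
So F validates K, KB; KTB would additionally require R to be reflexive. The strongest is KB.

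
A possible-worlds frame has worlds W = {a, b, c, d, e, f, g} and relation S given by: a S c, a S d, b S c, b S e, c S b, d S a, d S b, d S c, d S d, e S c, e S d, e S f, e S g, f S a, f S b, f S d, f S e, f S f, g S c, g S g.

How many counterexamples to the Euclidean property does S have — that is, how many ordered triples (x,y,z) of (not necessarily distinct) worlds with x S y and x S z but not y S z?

Enumerating: (a,c,c), (a,c,d), (b,c,c), (b,c,e), (b,e,e), (c,b,b), (d,a,a), (d,a,b), (d,b,a), (d,b,b), (d,b,d), (d,c,a), … and 27 more.
Total: 39.

39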